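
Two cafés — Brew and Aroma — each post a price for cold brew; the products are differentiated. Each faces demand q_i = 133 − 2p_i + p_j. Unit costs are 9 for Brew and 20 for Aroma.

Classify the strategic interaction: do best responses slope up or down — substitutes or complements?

Brew's profit: π = (p_{Brew} − 9)(133 − 2p_{Brew} + p_{Aroma}).
∂π/∂p_{Brew} = 151 − 4p_{Brew} + p_{Aroma} = 0 ⇒ p_{Brew} = 37.75 + 0.25p_{Aroma}.
The best-response slope dp_{Brew}/dp_{Aroma} = 0.25 > 0: the reaction function is upward-sloping, so the choices are strategic complements.

strategic complements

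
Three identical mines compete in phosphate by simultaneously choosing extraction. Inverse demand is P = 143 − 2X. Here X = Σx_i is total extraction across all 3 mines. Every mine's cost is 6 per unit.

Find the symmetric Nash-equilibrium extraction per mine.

A representative mine's profit is π_i = x_i(143 − 2X) − 6x_i, with X = x_i + Σ_{j≠i} x_j.
First-order condition: 137 − 4x_i − 2Σ_{j≠i} x_j = 0.
With identical mines, set every x_j = x: then 137 − 4x − 4x = 0, i.e. x = 137/8 = 17.125.

17.125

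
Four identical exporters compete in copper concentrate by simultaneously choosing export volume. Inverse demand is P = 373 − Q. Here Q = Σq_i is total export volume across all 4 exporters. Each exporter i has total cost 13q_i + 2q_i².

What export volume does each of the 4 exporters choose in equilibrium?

40

A representative exporter's profit is π_i = q_i(373 − Q) − 13q_i − 2q_i², with Q = q_i + Σ_{j≠i} q_j.
First-order condition: 360 − 6q_i − Σ_{j≠i} q_j = 0.
With identical exporters, set every q_j = q: then 360 − 6q − 3q = 0, i.e. q = 360/9 = 40.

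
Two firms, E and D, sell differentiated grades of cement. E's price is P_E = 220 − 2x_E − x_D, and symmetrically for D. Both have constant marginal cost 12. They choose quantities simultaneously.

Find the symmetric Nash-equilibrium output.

41.6

Firm E's profit: π = x_E(220 − 2x_E − x_D) − 12x_E.
∂π/∂x_E = 208 − 4x_E − x_D = 0 ⇒ x_E = 52 − 0.25x_D.
The game is symmetric, so in equilibrium x_D = x_E: the reaction function gives 1.25x_E = 52, hence x_E = 41.6.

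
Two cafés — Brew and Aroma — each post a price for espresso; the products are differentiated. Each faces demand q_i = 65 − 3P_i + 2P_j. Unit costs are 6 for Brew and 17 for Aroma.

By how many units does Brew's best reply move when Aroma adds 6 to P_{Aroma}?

2

Brew's profit: π = (P_{Brew} − 6)(65 − 3P_{Brew} + 2P_{Aroma}).
∂π/∂P_{Brew} = 83 − 6P_{Brew} + 2P_{Aroma} = 0 ⇒ P_{Brew} = 83/6 + (1/3)P_{Aroma}.
The reaction-function slope is 1/3, so a 6-unit rise in P_{Aroma} moves P_{Brew} by 1/3 × 6 = 2. Brew's best response rises — the actions are strategic complements.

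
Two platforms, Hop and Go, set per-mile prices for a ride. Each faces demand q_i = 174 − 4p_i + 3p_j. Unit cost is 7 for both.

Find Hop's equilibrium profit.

4462.24

Hop's profit: π = (p_{Hop} − 7)(174 − 4p_{Hop} + 3p_{Go}).
∂π/∂p_{Hop} = 202 − 8p_{Hop} + 3p_{Go} = 0 ⇒ p_{Hop} = 25.25 + 0.375p_{Go}.
Setting p_{Hop} = p_{Go} in the reaction function: p_{Hop} = 25.25 + 0.375p_{Hop}, so p_{Hop} = 25.25 / 0.625 = 40.4.
q_{Hop} = 174 − 4·40.4 + 3·40.4 = 133.6.
Profit = (40.4 − 7)·133.6 = 4462.24.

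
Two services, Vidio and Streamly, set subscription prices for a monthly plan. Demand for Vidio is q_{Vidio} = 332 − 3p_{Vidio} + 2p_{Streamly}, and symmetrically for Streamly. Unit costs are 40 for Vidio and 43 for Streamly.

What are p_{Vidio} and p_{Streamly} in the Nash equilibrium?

Vidio's profit: π = (p_{Vidio} − 40)(332 − 3p_{Vidio} + 2p_{Streamly}).
∂π/∂p_{Vidio} = 452 − 6p_{Vidio} + 2p_{Streamly} = 0 ⇒ p_{Vidio} = 226/3 + (1/3)p_{Streamly}.
Similarly p_{Streamly} = 461/6 + (1/3)p_{Vidio}.
Plugging p_{Streamly} into Vidio's best response: p_{Vidio} = 226/3 + (1/3)(461/6 + (1/3)p_{Vidio}) ⇒ (8/9)p_{Vidio} = 1817/18, so p_{Vidio} = 113.5625.
Then p_{Streamly} = 461/6 + (1/3)·113.5625 = 114.6875.

113.5625, 114.6875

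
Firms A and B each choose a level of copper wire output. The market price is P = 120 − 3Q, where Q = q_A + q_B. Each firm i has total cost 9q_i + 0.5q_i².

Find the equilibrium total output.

22.2

Firm A's profit: π = q_A(120 − 3(q_A + q_B)) − 9q_A − 0.5q_A².
∂π/∂q_A = 111 − 7q_A − 3q_B = 0, so q_A = 111/7 − (3/7)q_B.
Setting q_A = q_B in the reaction function: q_A = 111/7 − (3/7)q_A, so q_A = (111/7) / (10/7) = 11.1.
Total output: 11.1 + 11.1 = 22.2.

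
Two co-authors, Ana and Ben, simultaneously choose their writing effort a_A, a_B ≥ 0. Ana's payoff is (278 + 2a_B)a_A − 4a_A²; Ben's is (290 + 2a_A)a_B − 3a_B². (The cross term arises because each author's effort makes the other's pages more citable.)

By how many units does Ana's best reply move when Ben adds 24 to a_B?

Expanding Ana's payoff: 278a_A + 2a_Ba_A − 4a_A².
∂π/∂a_A = 278 + 2a_B − 8a_A = 0, so a_A = 34.75 + 0.25a_B.
The reaction-function slope is 0.25, so a 24-unit rise in a_B moves a_A by 0.25 × 24 = 6. Ana's best response rises — the actions are strategic complements.

6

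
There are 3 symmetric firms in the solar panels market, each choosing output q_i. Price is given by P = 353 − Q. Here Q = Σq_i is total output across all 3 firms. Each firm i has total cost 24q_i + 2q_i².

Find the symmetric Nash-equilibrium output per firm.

A representative firm's profit is π_i = q_i(353 − Q) − 24q_i − 2q_i², with Q = q_i + Σ_{j≠i} q_j.
First-order condition: 329 − 6q_i − Σ_{j≠i} q_j = 0.
Imposing symmetry (q_j = q for all j) turns Σ_{j≠i} q_j into 2q, so 329 = 8q and q = 41.125.

41.125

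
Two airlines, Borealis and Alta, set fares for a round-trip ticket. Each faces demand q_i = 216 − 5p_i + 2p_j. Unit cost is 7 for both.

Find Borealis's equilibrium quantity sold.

121.875

Borealis's profit: π = (p_{Borealis} − 7)(216 − 5p_{Borealis} + 2p_{Alta}).
∂π/∂p_{Borealis} = 251 − 10p_{Borealis} + 2p_{Alta} = 0 ⇒ p_{Borealis} = 25.1 + 0.2p_{Alta}.
By symmetry p_{Alta} = p_{Borealis}; substituting into the reaction function, 0.8p_{Borealis} = 25.1 and p_{Borealis} = 31.375.
q_{Borealis} = 216 − 5·31.375 + 2·31.375 = 121.875.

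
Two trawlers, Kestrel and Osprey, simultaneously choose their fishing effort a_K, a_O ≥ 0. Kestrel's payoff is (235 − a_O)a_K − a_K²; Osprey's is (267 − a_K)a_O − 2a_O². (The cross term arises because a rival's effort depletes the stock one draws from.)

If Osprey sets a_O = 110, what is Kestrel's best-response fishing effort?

62.5

Expanding Kestrel's payoff: 235a_K − a_Oa_K − a_K².
∂π/∂a_K = 235 − a_O − 2a_K = 0, so a_K = 117.5 − 0.5a_O.
At a_O = 110: a_K = 117.5 − 0.5·110 = 62.5.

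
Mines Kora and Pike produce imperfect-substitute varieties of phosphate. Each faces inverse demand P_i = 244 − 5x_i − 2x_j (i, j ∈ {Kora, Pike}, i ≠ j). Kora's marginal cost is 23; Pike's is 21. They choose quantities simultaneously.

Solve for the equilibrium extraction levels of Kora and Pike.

18.375, 18.625

Mine Kora's profit: π = x_{Kora}(244 − 5x_{Kora} − 2x_{Pike}) − 23x_{Kora}.
∂π/∂x_{Kora} = 221 − 10x_{Kora} − 2x_{Pike} = 0 ⇒ x_{Kora} = 22.1 − 0.2x_{Pike}.
Similarly x_{Pike} = 22.3 − 0.2x_{Kora}.
Substituting the second reaction function into the first: x_{Kora} = 22.1 − 0.2(22.3 − 0.2x_{Kora}), which gives 0.96x_{Kora} = 17.64 ⇒ x_{Kora} = 18.375.
Then x_{Pike} = 22.3 − 0.2·18.375 = 18.625.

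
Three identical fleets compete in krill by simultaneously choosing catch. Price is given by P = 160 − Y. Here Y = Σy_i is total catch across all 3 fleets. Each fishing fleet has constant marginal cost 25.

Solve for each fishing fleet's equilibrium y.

33.75

A representative fishing fleet's profit is π_i = y_i(160 − Y) − 25y_i, with Y = y_i + Σ_{j≠i} y_j.
First-order condition: 135 − 2y_i − Σ_{j≠i} y_j = 0.
In a symmetric equilibrium every fishing fleet chooses the same y, so Σ_{j≠i} y_j = 2y. The condition becomes 135 − 4y = 0, giving y = 135/4 = 33.75.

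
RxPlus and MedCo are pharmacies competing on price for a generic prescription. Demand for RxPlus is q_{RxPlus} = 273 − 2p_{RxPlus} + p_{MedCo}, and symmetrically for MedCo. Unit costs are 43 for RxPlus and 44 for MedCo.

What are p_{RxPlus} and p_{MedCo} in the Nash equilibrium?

119.8, 120.2

RxPlus's profit: π = (p_{RxPlus} − 43)(273 − 2p_{RxPlus} + p_{MedCo}).
∂π/∂p_{RxPlus} = 359 − 4p_{RxPlus} + p_{MedCo} = 0 ⇒ p_{RxPlus} = 89.75 + 0.25p_{MedCo}.
Similarly p_{MedCo} = 90.25 + 0.25p_{RxPlus}.
Substituting the second reaction function into the first: p_{RxPlus} = 89.75 + 0.25(90.25 + 0.25p_{RxPlus}), which gives 0.9375p_{RxPlus} = 112.3125 ⇒ p_{RxPlus} = 119.8.
Then p_{MedCo} = 90.25 + 0.25·119.8 = 120.2.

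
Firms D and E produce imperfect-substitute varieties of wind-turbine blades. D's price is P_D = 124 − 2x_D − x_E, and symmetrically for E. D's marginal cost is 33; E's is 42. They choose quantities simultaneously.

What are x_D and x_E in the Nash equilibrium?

Firm D's profit: π = x_D(124 − 2x_D − x_E) − 33x_D.
∂π/∂x_D = 91 − 4x_D − x_E = 0 ⇒ x_D = 22.75 − 0.25x_E.
Similarly x_E = 20.5 − 0.25x_D.
Solving the two reaction functions simultaneously: (1 − (−0.25)(−0.25))x_D = 22.75 − 0.25·20.5, so 0.9375x_D = 17.625 and x_D = 18.8.
Then x_E = 20.5 − 0.25·18.8 = 15.8.

18.8, 15.8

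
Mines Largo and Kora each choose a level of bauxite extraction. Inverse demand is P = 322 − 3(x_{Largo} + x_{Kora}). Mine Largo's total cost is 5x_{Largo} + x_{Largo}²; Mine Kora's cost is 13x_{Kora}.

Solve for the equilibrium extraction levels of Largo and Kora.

25, 39

Mine Largo's profit: π = x_{Largo}(322 − 3(x_{Largo} + x_{Kora})) − 5x_{Largo} − x_{Largo}².
∂π/∂x_{Largo} = 317 − 8x_{Largo} − 3x_{Kora} = 0, so x_{Largo} = 39.625 − 0.375x_{Kora}.
For Kora: ∂π/∂x_{Kora} = 309 − 6x_{Kora} − 3x_{Largo} = 0 ⇒ x_{Kora} = 51.5 − 0.5x_{Largo}.
Substituting the second reaction function into the first: x_{Largo} = 39.625 − 0.375(51.5 − 0.5x_{Largo}), which gives 0.8125x_{Largo} = 20.3125 ⇒ x_{Largo} = 25.
Then x_{Kora} = 51.5 − 0.5·25 = 39.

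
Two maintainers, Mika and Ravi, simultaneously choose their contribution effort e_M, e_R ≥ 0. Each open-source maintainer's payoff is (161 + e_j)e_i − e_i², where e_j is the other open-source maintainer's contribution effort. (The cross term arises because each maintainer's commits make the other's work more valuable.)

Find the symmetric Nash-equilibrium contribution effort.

Mika's payoff is (161 + e_R)e_M − e_M².
∂π/∂e_M = 161 + e_R − 2e_M = 0, so e_M = 80.5 + 0.5e_R.
The game is symmetric, so in equilibrium e_R = e_M: the reaction function gives 0.5e_M = 80.5, hence e_M = 161.

161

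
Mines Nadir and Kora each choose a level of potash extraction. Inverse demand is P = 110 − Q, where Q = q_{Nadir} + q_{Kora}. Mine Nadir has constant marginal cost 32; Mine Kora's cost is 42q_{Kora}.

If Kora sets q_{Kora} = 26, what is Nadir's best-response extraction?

26

Mine Nadir's profit: π = q_{Nadir}(110 − (q_{Nadir} + q_{Kora})) − 32q_{Nadir}.
∂π/∂q_{Nadir} = 78 − 2q_{Nadir} − q_{Kora} = 0, so q_{Nadir} = 39 − 0.5q_{Kora}.
At q_{Kora} = 26: q_{Nadir} = 39 − 0.5·26 = 26.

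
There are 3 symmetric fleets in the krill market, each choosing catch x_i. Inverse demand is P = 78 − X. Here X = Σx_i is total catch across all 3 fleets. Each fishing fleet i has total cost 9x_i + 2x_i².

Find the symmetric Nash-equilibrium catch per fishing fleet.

A representative fishing fleet's profit is π_i = x_i(78 − X) − 9x_i − 2x_i², with X = x_i + Σ_{j≠i} x_j.
First-order condition: 69 − 6x_i − Σ_{j≠i} x_j = 0.
With identical fishing fleets, set every x_j = x: then 69 − 6x − 2x = 0, i.e. x = 69/8 = 8.625.

8.625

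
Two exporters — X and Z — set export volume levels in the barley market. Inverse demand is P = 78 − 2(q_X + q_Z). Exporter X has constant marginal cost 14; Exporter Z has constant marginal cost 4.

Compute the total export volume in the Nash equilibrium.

Exporter X's profit: π = q_X(78 − 2(q_X + q_Z)) − 14q_X.
∂π/∂q_X = 64 − 4q_X − 2q_Z = 0, so q_X = 16 − 0.5q_Z.
By the same steps for Z: q_Z = 18.5 − 0.5q_X.
Solving the two reaction functions simultaneously: (1 − (−0.5)(−0.5))q_X = 16 − 0.5·18.5, so 0.75q_X = 6.75 and q_X = 9.
Then q_Z = 18.5 − 0.5·9 = 14.
Total export volume: 9 + 14 = 23.

23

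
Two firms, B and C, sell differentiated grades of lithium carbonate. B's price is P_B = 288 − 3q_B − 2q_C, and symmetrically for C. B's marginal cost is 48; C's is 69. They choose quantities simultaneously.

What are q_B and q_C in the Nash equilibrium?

Firm B's profit: π = q_B(288 − 3q_B − 2q_C) − 48q_B.
∂π/∂q_B = 240 − 6q_B − 2q_C = 0 ⇒ q_B = 40 − (1/3)q_C.
Similarly q_C = 36.5 − (1/3)q_B.
Substituting the second reaction function into the first: q_B = 40 − (1/3)(36.5 − (1/3)q_B), which gives (8/9)q_B = 167/6 ⇒ q_B = 31.3125.
Then q_C = 36.5 − (1/3)·31.3125 = 26.0625.

31.3125, 26.0625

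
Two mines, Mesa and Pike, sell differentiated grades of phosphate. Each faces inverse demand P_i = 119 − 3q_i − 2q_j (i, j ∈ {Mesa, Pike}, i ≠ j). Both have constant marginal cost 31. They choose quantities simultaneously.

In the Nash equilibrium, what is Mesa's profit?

363

Mine Mesa's profit: π = q_{Mesa}(119 − 3q_{Mesa} − 2q_{Pike}) − 31q_{Mesa}.
∂π/∂q_{Mesa} = 88 − 6q_{Mesa} − 2q_{Pike} = 0 ⇒ q_{Mesa} = 44/3 − (1/3)q_{Pike}.
The game is symmetric, so in equilibrium q_{Pike} = q_{Mesa}: the reaction function gives (4/3)q_{Mesa} = 44/3, hence q_{Mesa} = 11.
P_{Mesa} = 119 − 3·11 − 2·11 = 64.
Profit = (64 − 31)·11 = 363.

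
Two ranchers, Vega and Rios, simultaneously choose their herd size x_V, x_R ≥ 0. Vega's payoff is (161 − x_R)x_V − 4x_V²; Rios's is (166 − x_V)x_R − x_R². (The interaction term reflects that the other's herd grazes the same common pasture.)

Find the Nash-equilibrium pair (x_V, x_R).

10.4, 77.8

Expanding Vega's payoff: 161x_V − x_Rx_V − 4x_V².
∂π/∂x_V = 161 − x_R − 8x_V = 0, so x_V = 20.125 − 0.125x_R.
Likewise for Rios: x_R = 83 − 0.5x_V.
Plugging x_R into Vega's best response: x_V = 20.125 − 0.125(83 − 0.5x_V) ⇒ 0.9375x_V = 9.75, so x_V = 10.4.
Then x_R = 83 − 0.5·10.4 = 77.8.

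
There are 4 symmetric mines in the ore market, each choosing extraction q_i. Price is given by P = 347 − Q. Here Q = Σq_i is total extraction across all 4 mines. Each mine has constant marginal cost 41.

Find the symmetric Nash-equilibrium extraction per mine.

61.2

A representative mine's profit is π_i = q_i(347 − Q) − 41q_i, with Q = q_i + Σ_{j≠i} q_j.
First-order condition: 306 − 2q_i − Σ_{j≠i} q_j = 0.
With identical mines, set every q_j = q: then 306 − 2q − 3q = 0, i.e. q = 306/5 = 61.2.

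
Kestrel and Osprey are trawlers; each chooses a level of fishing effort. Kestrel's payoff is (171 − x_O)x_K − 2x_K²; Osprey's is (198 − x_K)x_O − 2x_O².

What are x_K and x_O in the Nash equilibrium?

Expanding Kestrel's payoff: 171x_K − x_Ox_K − 2x_K².
∂π/∂x_K = 171 − x_O − 4x_K = 0, so x_K = 42.75 − 0.25x_O.
Likewise for Osprey: x_O = 49.5 − 0.25x_K.
Solving the two reaction functions simultaneously: (1 − (−0.25)(−0.25))x_K = 42.75 − 0.25·49.5, so 0.9375x_K = 30.375 and x_K = 32.4.
Then x_O = 49.5 − 0.25·32.4 = 41.4.

32.4, 41.4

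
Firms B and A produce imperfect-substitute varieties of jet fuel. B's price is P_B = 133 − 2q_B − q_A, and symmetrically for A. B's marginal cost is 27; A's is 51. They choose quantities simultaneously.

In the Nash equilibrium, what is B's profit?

1039.68

Firm B's profit: π = q_B(133 − 2q_B − q_A) − 27q_B.
∂π/∂q_B = 106 − 4q_B − q_A = 0 ⇒ q_B = 26.5 − 0.25q_A.
Similarly q_A = 20.5 − 0.25q_B.
Solving the two reaction functions simultaneously: (1 − (−0.25)(−0.25))q_B = 26.5 − 0.25·20.5, so 0.9375q_B = 21.375 and q_B = 22.8.
Then q_A = 20.5 − 0.25·22.8 = 14.8.
P_B = 133 − 2·22.8 − 14.8 = 72.6.
Profit = (72.6 − 27)·22.8 = 1039.68.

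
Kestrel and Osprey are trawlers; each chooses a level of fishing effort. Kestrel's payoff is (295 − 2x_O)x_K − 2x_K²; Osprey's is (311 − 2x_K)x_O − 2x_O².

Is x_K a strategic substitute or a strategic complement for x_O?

Expanding Kestrel's payoff: 295x_K − 2x_Ox_K − 2x_K².
∂π/∂x_K = 295 − 2x_O − 4x_K = 0, so x_K = 73.75 − 0.5x_O.
The best-response slope dx_K/dx_O = −0.5 < 0: the reaction function is downward-sloping, so the choices are strategic substitutes.

strategic substitutes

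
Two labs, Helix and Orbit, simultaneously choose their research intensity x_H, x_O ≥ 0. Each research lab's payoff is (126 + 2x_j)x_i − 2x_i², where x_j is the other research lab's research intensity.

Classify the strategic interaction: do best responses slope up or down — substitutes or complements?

Helix's payoff is (126 + 2x_O)x_H − 2x_H².
∂π/∂x_H = 126 + 2x_O − 4x_H = 0, so x_H = 31.5 + 0.5x_O.
The best-response slope dx_H/dx_O = 0.5 > 0: the reaction function is upward-sloping, so the choices are strategic complements.

strategic complements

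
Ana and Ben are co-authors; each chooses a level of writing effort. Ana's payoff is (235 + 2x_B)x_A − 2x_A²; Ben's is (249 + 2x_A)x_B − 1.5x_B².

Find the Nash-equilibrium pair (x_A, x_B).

Expanding Ana's payoff: 235x_A + 2x_Bx_A − 2x_A².
∂π/∂x_A = 235 + 2x_B − 4x_A = 0, so x_A = 58.75 + 0.5x_B.
Likewise for Ben: x_B = 83 + (2/3)x_A.
Plugging x_B into Ana's best response: x_A = 58.75 + 0.5(83 + (2/3)x_A) ⇒ (2/3)x_A = 100.25, so x_A = 150.375.
Then x_B = 83 + (2/3)·150.375 = 183.25.

150.375, 183.25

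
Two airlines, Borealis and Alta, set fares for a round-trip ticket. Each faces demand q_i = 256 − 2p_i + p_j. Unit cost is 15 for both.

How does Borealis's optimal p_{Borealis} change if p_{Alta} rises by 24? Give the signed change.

6

Borealis's profit: π = (p_{Borealis} − 15)(256 − 2p_{Borealis} + p_{Alta}).
∂π/∂p_{Borealis} = 286 − 4p_{Borealis} + p_{Alta} = 0 ⇒ p_{Borealis} = 71.5 + 0.25p_{Alta}.
The reaction-function slope is 0.25, so a 24-unit rise in p_{Alta} moves p_{Borealis} by 0.25 × 24 = 6. Borealis's best response rises — the actions are strategic complements.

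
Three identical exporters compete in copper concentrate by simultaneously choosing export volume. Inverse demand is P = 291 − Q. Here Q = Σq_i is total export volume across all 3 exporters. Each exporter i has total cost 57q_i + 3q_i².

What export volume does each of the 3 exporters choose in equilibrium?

A representative exporter's profit is π_i = q_i(291 − Q) − 57q_i − 3q_i², with Q = q_i + Σ_{j≠i} q_j.
First-order condition: 234 − 8q_i − Σ_{j≠i} q_j = 0.
With identical exporters, set every q_j = q: then 234 − 8q − 2q = 0, i.e. q = 234/10 = 23.4.

23.4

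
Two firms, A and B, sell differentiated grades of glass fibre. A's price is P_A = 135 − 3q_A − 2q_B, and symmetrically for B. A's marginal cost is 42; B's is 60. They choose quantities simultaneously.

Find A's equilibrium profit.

Firm A's profit: π = q_A(135 − 3q_A − 2q_B) − 42q_A.
∂π/∂q_A = 93 − 6q_A − 2q_B = 0 ⇒ q_A = 15.5 − (1/3)q_B.
Similarly q_B = 12.5 − (1/3)q_A.
Plugging q_B into A's best response: q_A = 15.5 − (1/3)(12.5 − (1/3)q_A) ⇒ (8/9)q_A = 34/3, so q_A = 12.75.
Then q_B = 12.5 − (1/3)·12.75 = 8.25.
P_A = 135 − 3·12.75 − 2·8.25 = 80.25.
Profit = (80.25 − 42)·12.75 = 487.6875.

487.6875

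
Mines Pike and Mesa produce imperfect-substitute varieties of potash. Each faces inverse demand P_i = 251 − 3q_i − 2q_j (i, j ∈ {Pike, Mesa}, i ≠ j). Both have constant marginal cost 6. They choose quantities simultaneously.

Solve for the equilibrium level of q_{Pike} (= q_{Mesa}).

Mine Pike's profit: π = q_{Pike}(251 − 3q_{Pike} − 2q_{Mesa}) − 6q_{Pike}.
∂π/∂q_{Pike} = 245 − 6q_{Pike} − 2q_{Mesa} = 0 ⇒ q_{Pike} = 245/6 − (1/3)q_{Mesa}.
Setting q_{Pike} = q_{Mesa} in the reaction function: q_{Pike} = 245/6 − (1/3)q_{Pike}, so q_{Pike} = (245/6) / (4/3) = 30.625.

30.625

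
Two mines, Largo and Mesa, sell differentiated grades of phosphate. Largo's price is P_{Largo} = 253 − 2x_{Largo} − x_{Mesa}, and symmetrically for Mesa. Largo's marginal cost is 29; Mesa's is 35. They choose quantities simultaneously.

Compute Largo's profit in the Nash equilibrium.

Mine Largo's profit: π = x_{Largo}(253 − 2x_{Largo} − x_{Mesa}) − 29x_{Largo}.
∂π/∂x_{Largo} = 224 − 4x_{Largo} − x_{Mesa} = 0 ⇒ x_{Largo} = 56 − 0.25x_{Mesa}.
Similarly x_{Mesa} = 54.5 − 0.25x_{Largo}.
Solving the two reaction functions simultaneously: (1 − (−0.25)(−0.25))x_{Largo} = 56 − 0.25·54.5, so 0.9375x_{Largo} = 42.375 and x_{Largo} = 45.2.
Then x_{Mesa} = 54.5 − 0.25·45.2 = 43.2.
P_{Largo} = 253 − 2·45.2 − 43.2 = 119.4.
Profit = (119.4 − 29)·45.2 = 4086.08.

4086.08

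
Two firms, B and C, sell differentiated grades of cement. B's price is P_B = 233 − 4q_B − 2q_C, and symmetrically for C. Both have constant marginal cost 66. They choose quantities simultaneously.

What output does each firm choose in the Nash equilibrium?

Firm B's profit: π = q_B(233 − 4q_B − 2q_C) − 66q_B.
∂π/∂q_B = 167 − 8q_B − 2q_C = 0 ⇒ q_B = 20.875 − 0.25q_C.
By symmetry q_C = q_B; substituting into the reaction function, 1.25q_B = 20.875 and q_B = 16.7.

16.7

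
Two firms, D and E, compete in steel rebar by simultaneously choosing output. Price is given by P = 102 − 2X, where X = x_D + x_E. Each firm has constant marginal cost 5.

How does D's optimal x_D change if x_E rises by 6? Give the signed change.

-3

Firm D's profit: π = x_D(102 − 2(x_D + x_E)) − 5x_D.
∂π/∂x_D = 97 − 4x_D − 2x_E = 0, so x_D = 24.25 − 0.5x_E.
The reaction-function slope is −0.5, so a 6-unit rise in x_E moves x_D by −0.5 × 6 = −3. D's best response falls — the actions are strategic substitutes.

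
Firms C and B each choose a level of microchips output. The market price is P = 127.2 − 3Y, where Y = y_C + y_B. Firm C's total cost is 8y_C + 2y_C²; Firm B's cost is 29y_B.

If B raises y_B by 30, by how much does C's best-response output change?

Firm C's profit: π = y_C(127.2 − 3(y_C + y_B)) − 8y_C − 2y_C².
∂π/∂y_C = 119.2 − 10y_C − 3y_B = 0, so y_C = 11.92 − 0.3y_B.
The reaction-function slope is −0.3, so a 30-unit rise in y_B moves y_C by −0.3 × 30 = −9. C's best response falls — the actions are strategic substitutes.

-9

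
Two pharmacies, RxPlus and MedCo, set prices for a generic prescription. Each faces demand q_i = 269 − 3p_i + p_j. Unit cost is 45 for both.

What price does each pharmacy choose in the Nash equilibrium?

80.8

RxPlus's profit: π = (p_{RxPlus} − 45)(269 − 3p_{RxPlus} + p_{MedCo}).
∂π/∂p_{RxPlus} = 404 − 6p_{RxPlus} + p_{MedCo} = 0 ⇒ p_{RxPlus} = 202/3 + (1/6)p_{MedCo}.
By symmetry p_{MedCo} = p_{RxPlus}; substituting into the reaction function, (5/6)p_{RxPlus} = 202/3 and p_{RxPlus} = 80.8.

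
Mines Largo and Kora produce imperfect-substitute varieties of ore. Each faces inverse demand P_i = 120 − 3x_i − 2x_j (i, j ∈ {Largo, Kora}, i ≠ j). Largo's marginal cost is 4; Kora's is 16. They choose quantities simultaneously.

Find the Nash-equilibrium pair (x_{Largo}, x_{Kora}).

Mine Largo's profit: π = x_{Largo}(120 − 3x_{Largo} − 2x_{Kora}) − 4x_{Largo}.
∂π/∂x_{Largo} = 116 − 6x_{Largo} − 2x_{Kora} = 0 ⇒ x_{Largo} = 58/3 − (1/3)x_{Kora}.
Similarly x_{Kora} = 52/3 − (1/3)x_{Largo}.
Plugging x_{Kora} into Largo's best response: x_{Largo} = 58/3 − (1/3)(52/3 − (1/3)x_{Largo}) ⇒ (8/9)x_{Largo} = 122/9, so x_{Largo} = 15.25.
Then x_{Kora} = 52/3 − (1/3)·15.25 = 12.25.

15.25, 12.25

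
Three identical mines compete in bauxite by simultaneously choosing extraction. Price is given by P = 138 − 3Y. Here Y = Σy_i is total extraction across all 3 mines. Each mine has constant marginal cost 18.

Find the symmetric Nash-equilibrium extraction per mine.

A representative mine's profit is π_i = y_i(138 − 3Y) − 18y_i, with Y = y_i + Σ_{j≠i} y_j.
First-order condition: 120 − 6y_i − 3Σ_{j≠i} y_j = 0.
In a symmetric equilibrium every mine chooses the same y, so Σ_{j≠i} y_j = 2y. The condition becomes 120 − 12y = 0, giving y = 120/12 = 10.

10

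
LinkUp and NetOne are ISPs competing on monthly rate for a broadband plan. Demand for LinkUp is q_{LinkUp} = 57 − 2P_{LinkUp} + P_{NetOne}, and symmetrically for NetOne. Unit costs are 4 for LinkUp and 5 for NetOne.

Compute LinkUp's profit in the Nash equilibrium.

LinkUp's profit: π = (P_{LinkUp} − 4)(57 − 2P_{LinkUp} + P_{NetOne}).
∂π/∂P_{LinkUp} = 65 − 4P_{LinkUp} + P_{NetOne} = 0 ⇒ P_{LinkUp} = 16.25 + 0.25P_{NetOne}.
Similarly P_{NetOne} = 16.75 + 0.25P_{LinkUp}.
Solving the two reaction functions simultaneously: (1 − (0.25)(0.25))P_{LinkUp} = 16.25 + 0.25·16.75, so 0.9375P_{LinkUp} = 20.4375 and P_{LinkUp} = 21.8.
Then P_{NetOne} = 16.75 + 0.25·21.8 = 22.2.
q_{LinkUp} = 57 − 2·21.8 + 22.2 = 35.6.
Profit = (21.8 − 4)·35.6 = 633.68.

633.68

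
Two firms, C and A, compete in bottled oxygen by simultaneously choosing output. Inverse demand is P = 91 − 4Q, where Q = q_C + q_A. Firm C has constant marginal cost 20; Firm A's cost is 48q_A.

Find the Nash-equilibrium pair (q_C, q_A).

8.25, 1.25

Firm C's profit: π = q_C(91 − 4(q_C + q_A)) − 20q_C.
∂π/∂q_C = 71 − 8q_C − 4q_A = 0, so q_C = 8.875 − 0.5q_A.
By the same steps for A: q_A = 5.375 − 0.5q_C.
Plugging q_A into C's best response: q_C = 8.875 − 0.5(5.375 − 0.5q_C) ⇒ 0.75q_C = 6.1875, so q_C = 8.25.
Then q_A = 5.375 − 0.5·8.25 = 1.25.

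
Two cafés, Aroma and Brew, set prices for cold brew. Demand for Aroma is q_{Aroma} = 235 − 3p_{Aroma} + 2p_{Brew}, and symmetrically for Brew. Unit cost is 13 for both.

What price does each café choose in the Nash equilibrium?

68.5

Aroma's profit: π = (p_{Aroma} − 13)(235 − 3p_{Aroma} + 2p_{Brew}).
∂π/∂p_{Aroma} = 274 − 6p_{Aroma} + 2p_{Brew} = 0 ⇒ p_{Aroma} = 137/3 + (1/3)p_{Brew}.
Setting p_{Aroma} = p_{Brew} in the reaction function: p_{Aroma} = 137/3 + (1/3)p_{Aroma}, so p_{Aroma} = (137/3) / (2/3) = 68.5.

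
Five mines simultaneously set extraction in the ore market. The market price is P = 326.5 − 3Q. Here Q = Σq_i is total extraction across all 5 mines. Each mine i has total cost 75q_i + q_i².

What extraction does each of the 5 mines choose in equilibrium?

12.575

A representative mine's profit is π_i = q_i(326.5 − 3Q) − 75q_i − q_i², with Q = q_i + Σ_{j≠i} q_j.
First-order condition: 251.5 − 8q_i − 3Σ_{j≠i} q_j = 0.
With identical mines, set every q_j = q: then 251.5 − 8q − 12q = 0, i.e. q = 251.5/20 = 12.575.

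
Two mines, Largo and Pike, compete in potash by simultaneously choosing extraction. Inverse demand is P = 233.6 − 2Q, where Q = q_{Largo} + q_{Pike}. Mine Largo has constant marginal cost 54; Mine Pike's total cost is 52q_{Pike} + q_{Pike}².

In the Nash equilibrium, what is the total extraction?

Mine Largo's profit: π = q_{Largo}(233.6 − 2(q_{Largo} + q_{Pike})) − 54q_{Largo}.
∂π/∂q_{Largo} = 179.6 − 4q_{Largo} − 2q_{Pike} = 0, so q_{Largo} = 44.9 − 0.5q_{Pike}.
For Pike: ∂π/∂q_{Pike} = 181.6 − 6q_{Pike} − 2q_{Largo} = 0 ⇒ q_{Pike} = 454/15 − (1/3)q_{Largo}.
Plugging q_{Pike} into Largo's best response: q_{Largo} = 44.9 − 0.5(454/15 − (1/3)q_{Largo}) ⇒ (5/6)q_{Largo} = 893/30, so q_{Largo} = 35.72.
Then q_{Pike} = 454/15 − (1/3)·35.72 = 18.36.
Total extraction: 35.72 + 18.36 = 54.08.

54.08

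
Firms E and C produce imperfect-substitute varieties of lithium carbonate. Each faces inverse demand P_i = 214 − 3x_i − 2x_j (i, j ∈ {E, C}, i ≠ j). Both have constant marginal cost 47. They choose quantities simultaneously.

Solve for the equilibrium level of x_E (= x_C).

20.875

Firm E's profit: π = x_E(214 − 3x_E − 2x_C) − 47x_E.
∂π/∂x_E = 167 − 6x_E − 2x_C = 0 ⇒ x_E = 167/6 − (1/3)x_C.
The game is symmetric, so in equilibrium x_C = x_E: the reaction function gives (4/3)x_E = 167/6, hence x_E = 20.875.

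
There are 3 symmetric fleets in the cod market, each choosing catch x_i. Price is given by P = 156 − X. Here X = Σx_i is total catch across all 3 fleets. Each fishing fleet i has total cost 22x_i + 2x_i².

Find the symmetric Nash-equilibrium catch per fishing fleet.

A representative fishing fleet's profit is π_i = x_i(156 − X) − 22x_i − 2x_i², with X = x_i + Σ_{j≠i} x_j.
First-order condition: 134 − 6x_i − Σ_{j≠i} x_j = 0.
In a symmetric equilibrium every fishing fleet chooses the same x, so Σ_{j≠i} x_j = 2x. The condition becomes 134 − 8x = 0, giving x = 134/8 = 16.75.

16.75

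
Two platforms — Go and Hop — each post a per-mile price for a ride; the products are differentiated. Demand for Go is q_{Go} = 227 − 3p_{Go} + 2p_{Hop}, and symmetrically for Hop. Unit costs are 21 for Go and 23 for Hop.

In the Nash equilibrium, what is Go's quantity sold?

155.625

Go's profit: π = (p_{Go} − 21)(227 − 3p_{Go} + 2p_{Hop}).
∂π/∂p_{Go} = 290 − 6p_{Go} + 2p_{Hop} = 0 ⇒ p_{Go} = 145/3 + (1/3)p_{Hop}.
Similarly p_{Hop} = 148/3 + (1/3)p_{Go}.
Solving the two reaction functions simultaneously: (1 − (1/3)(1/3))p_{Go} = 145/3 + (1/3)·(148/3), so (8/9)p_{Go} = 583/9 and p_{Go} = 72.875.
Then p_{Hop} = 148/3 + (1/3)·72.875 = 73.625.
q_{Go} = 227 − 3·72.875 + 2·73.625 = 155.625.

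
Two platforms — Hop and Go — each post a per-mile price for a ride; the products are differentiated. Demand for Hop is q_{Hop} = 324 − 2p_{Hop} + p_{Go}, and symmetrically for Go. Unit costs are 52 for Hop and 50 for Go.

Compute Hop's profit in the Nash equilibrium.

16344.32

Hop's profit: π = (p_{Hop} − 52)(324 − 2p_{Hop} + p_{Go}).
∂π/∂p_{Hop} = 428 − 4p_{Hop} + p_{Go} = 0 ⇒ p_{Hop} = 107 + 0.25p_{Go}.
Similarly p_{Go} = 106 + 0.25p_{Hop}.
Substituting the second reaction function into the first: p_{Hop} = 107 + 0.25(106 + 0.25p_{Hop}), which gives 0.9375p_{Hop} = 133.5 ⇒ p_{Hop} = 142.4.
Then p_{Go} = 106 + 0.25·142.4 = 141.6.
q_{Hop} = 324 − 2·142.4 + 141.6 = 180.8.
Profit = (142.4 − 52)·180.8 = 16344.32.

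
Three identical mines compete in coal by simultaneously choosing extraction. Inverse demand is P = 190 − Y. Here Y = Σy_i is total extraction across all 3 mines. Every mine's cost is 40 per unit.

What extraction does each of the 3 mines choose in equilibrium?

37.5

A representative mine's profit is π_i = y_i(190 − Y) − 40y_i, with Y = y_i + Σ_{j≠i} y_j.
First-order condition: 150 − 2y_i − Σ_{j≠i} y_j = 0.
In a symmetric equilibrium every mine chooses the same y, so Σ_{j≠i} y_j = 2y. The condition becomes 150 − 4y = 0, giving y = 150/4 = 37.5.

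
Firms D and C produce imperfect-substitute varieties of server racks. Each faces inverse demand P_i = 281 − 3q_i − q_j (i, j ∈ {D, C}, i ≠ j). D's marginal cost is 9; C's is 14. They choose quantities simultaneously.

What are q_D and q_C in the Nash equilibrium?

Firm D's profit: π = q_D(281 − 3q_D − q_C) − 9q_D.
∂π/∂q_D = 272 − 6q_D − q_C = 0 ⇒ q_D = 136/3 − (1/6)q_C.
Similarly q_C = 44.5 − (1/6)q_D.
Plugging q_C into D's best response: q_D = 136/3 − (1/6)(44.5 − (1/6)q_D) ⇒ (35/36)q_D = 455/12, so q_D = 39.
Then q_C = 44.5 − (1/6)·39 = 38.

39, 38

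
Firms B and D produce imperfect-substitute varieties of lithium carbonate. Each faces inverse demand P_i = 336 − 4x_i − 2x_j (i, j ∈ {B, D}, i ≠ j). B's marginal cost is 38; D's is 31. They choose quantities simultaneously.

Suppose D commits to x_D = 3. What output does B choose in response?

36.5

Firm B's profit: π = x_B(336 − 4x_B − 2x_D) − 38x_B.
∂π/∂x_B = 298 − 8x_B − 2x_D = 0 ⇒ x_B = 37.25 − 0.25x_D.
At x_D = 3: x_B = 37.25 − 0.25·3 = 36.5.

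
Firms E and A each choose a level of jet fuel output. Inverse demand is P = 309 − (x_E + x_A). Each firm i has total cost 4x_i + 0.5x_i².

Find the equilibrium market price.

Firm E's profit: π = x_E(309 − (x_E + x_A)) − 4x_E − 0.5x_E².
∂π/∂x_E = 305 − 3x_E − x_A = 0, so x_E = 305/3 − (1/3)x_A.
By symmetry x_A = x_E; substituting into the reaction function, (4/3)x_E = 305/3 and x_E = 76.25.
Equilibrium price: P = 309 − 152.5 = 156.5.

156.5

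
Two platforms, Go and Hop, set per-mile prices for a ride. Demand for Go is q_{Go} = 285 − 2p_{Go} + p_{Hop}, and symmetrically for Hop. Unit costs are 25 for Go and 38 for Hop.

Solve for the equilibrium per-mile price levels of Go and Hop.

113.4, 118.6

Go's profit: π = (p_{Go} − 25)(285 − 2p_{Go} + p_{Hop}).
∂π/∂p_{Go} = 335 − 4p_{Go} + p_{Hop} = 0 ⇒ p_{Go} = 83.75 + 0.25p_{Hop}.
Similarly p_{Hop} = 90.25 + 0.25p_{Go}.
Solving the two reaction functions simultaneously: (1 − (0.25)(0.25))p_{Go} = 83.75 + 0.25·90.25, so 0.9375p_{Go} = 106.3125 and p_{Go} = 113.4.
Then p_{Hop} = 90.25 + 0.25·113.4 = 118.6.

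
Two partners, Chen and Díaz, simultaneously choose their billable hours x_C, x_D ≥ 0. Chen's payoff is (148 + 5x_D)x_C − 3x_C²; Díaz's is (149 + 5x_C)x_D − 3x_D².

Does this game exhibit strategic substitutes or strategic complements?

strategic complements

Expanding Chen's payoff: 148x_C + 5x_Dx_C − 3x_C².
∂π/∂x_C = 148 + 5x_D − 6x_C = 0, so x_C = 74/3 + (5/6)x_D.
The best-response slope dx_C/dx_D = 5/6 > 0: the reaction function is upward-sloping, so the choices are strategic complements.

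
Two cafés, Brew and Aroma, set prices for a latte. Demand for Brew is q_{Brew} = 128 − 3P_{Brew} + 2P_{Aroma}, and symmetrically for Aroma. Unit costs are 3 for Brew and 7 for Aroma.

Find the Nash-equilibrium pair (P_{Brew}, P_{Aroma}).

Brew's profit: π = (P_{Brew} − 3)(128 − 3P_{Brew} + 2P_{Aroma}).
∂π/∂P_{Brew} = 137 − 6P_{Brew} + 2P_{Aroma} = 0 ⇒ P_{Brew} = 137/6 + (1/3)P_{Aroma}.
Similarly P_{Aroma} = 149/6 + (1/3)P_{Brew}.
Plugging P_{Aroma} into Brew's best response: P_{Brew} = 137/6 + (1/3)(149/6 + (1/3)P_{Brew}) ⇒ (8/9)P_{Brew} = 280/9, so P_{Brew} = 35.
Then P_{Aroma} = 149/6 + (1/3)·35 = 36.5.

35, 36.5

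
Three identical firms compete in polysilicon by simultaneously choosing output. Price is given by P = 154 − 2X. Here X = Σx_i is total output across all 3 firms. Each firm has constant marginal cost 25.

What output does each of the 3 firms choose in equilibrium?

A representative firm's profit is π_i = x_i(154 − 2X) − 25x_i, with X = x_i + Σ_{j≠i} x_j.
First-order condition: 129 − 4x_i − 2Σ_{j≠i} x_j = 0.
Imposing symmetry (x_j = x for all j) turns Σ_{j≠i} x_j into 2x, so 129 = 8x and x = 16.125.

16.125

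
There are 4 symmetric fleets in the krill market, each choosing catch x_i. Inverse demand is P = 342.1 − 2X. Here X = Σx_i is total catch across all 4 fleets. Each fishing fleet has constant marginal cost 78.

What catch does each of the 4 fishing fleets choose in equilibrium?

26.41

A representative fishing fleet's profit is π_i = x_i(342.1 − 2X) − 78x_i, with X = x_i + Σ_{j≠i} x_j.
First-order condition: 264.1 − 4x_i − 2Σ_{j≠i} x_j = 0.
In a symmetric equilibrium every fishing fleet chooses the same x, so Σ_{j≠i} x_j = 3x. The condition becomes 264.1 − 10x = 0, giving x = 264.1/10 = 26.41.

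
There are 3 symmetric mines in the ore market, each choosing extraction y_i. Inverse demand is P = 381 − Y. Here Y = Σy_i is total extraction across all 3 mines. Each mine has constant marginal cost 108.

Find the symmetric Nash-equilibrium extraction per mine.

A representative mine's profit is π_i = y_i(381 − Y) − 108y_i, with Y = y_i + Σ_{j≠i} y_j.
First-order condition: 273 − 2y_i − Σ_{j≠i} y_j = 0.
With identical mines, set every y_j = y: then 273 − 2y − 2y = 0, i.e. y = 273/4 = 68.25.

68.25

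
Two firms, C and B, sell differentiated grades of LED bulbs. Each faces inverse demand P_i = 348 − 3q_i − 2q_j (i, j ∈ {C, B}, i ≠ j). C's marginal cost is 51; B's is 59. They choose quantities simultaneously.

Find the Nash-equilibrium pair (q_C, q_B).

Firm C's profit: π = q_C(348 − 3q_C − 2q_B) − 51q_C.
∂π/∂q_C = 297 − 6q_C − 2q_B = 0 ⇒ q_C = 49.5 − (1/3)q_B.
Similarly q_B = 289/6 − (1/3)q_C.
Solving the two reaction functions simultaneously: (1 − (−1/3)(−1/3))q_C = 49.5 − (1/3)·(289/6), so (8/9)q_C = 301/9 and q_C = 37.625.
Then q_B = 289/6 − (1/3)·37.625 = 35.625.

37.625, 35.625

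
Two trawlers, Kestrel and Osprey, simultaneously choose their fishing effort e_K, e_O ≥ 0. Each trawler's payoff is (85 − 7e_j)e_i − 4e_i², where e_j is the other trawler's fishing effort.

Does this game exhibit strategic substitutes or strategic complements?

Kestrel's payoff is (85 − 7e_O)e_K − 4e_K².
∂π/∂e_K = 85 − 7e_O − 8e_K = 0, so e_K = 10.625 − 0.875e_O.
The best-response slope de_K/de_O = −0.875 < 0: the reaction function is downward-sloping, so the choices are strategic substitutes.

strategic substitutes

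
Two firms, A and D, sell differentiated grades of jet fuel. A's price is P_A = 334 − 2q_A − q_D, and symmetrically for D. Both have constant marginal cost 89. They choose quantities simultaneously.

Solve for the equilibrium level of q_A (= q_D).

Firm A's profit: π = q_A(334 − 2q_A − q_D) − 89q_A.
∂π/∂q_A = 245 − 4q_A − q_D = 0 ⇒ q_A = 61.25 − 0.25q_D.
Setting q_A = q_D in the reaction function: q_A = 61.25 − 0.25q_A, so q_A = 61.25 / 1.25 = 49.

49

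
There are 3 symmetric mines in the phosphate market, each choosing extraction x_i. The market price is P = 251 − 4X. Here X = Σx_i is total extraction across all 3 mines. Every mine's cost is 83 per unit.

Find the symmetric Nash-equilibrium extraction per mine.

10.5

A representative mine's profit is π_i = x_i(251 − 4X) − 83x_i, with X = x_i + Σ_{j≠i} x_j.
First-order condition: 168 − 8x_i − 4Σ_{j≠i} x_j = 0.
Imposing symmetry (x_j = x for all j) turns Σ_{j≠i} x_j into 2x, so 168 = 16x and x = 10.5.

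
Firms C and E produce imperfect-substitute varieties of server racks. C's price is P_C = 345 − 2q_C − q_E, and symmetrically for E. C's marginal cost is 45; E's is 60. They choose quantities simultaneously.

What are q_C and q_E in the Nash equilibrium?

Firm C's profit: π = q_C(345 − 2q_C − q_E) − 45q_C.
∂π/∂q_C = 300 − 4q_C − q_E = 0 ⇒ q_C = 75 − 0.25q_E.
Similarly q_E = 71.25 − 0.25q_C.
Plugging q_E into C's best response: q_C = 75 − 0.25(71.25 − 0.25q_C) ⇒ 0.9375q_C = 57.1875, so q_C = 61.
Then q_E = 71.25 − 0.25·61 = 56.

61, 56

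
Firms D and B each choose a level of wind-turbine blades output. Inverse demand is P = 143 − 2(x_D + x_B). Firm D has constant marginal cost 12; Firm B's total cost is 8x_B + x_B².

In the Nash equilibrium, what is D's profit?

Firm D's profit: π = x_D(143 − 2(x_D + x_B)) − 12x_D.
∂π/∂x_D = 131 − 4x_D − 2x_B = 0, so x_D = 32.75 − 0.5x_B.
For B: ∂π/∂x_B = 135 − 6x_B − 2x_D = 0 ⇒ x_B = 22.5 − (1/3)x_D.
Substituting the second reaction function into the first: x_D = 32.75 − 0.5(22.5 − (1/3)x_D), which gives (5/6)x_D = 21.5 ⇒ x_D = 25.8.
Then x_B = 22.5 − (1/3)·25.8 = 13.9.
Price P = 143 − 2·39.7 = 63.6.
D's profit: (63.6 − 12)·25.8 = 1331.28.

1331.28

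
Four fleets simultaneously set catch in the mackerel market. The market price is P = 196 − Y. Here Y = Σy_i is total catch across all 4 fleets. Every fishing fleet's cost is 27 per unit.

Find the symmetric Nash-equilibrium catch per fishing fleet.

A representative fishing fleet's profit is π_i = y_i(196 − Y) − 27y_i, with Y = y_i + Σ_{j≠i} y_j.
First-order condition: 169 − 2y_i − Σ_{j≠i} y_j = 0.
In a symmetric equilibrium every fishing fleet chooses the same y, so Σ_{j≠i} y_j = 3y. The condition becomes 169 − 5y = 0, giving y = 169/5 = 33.8.

33.8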